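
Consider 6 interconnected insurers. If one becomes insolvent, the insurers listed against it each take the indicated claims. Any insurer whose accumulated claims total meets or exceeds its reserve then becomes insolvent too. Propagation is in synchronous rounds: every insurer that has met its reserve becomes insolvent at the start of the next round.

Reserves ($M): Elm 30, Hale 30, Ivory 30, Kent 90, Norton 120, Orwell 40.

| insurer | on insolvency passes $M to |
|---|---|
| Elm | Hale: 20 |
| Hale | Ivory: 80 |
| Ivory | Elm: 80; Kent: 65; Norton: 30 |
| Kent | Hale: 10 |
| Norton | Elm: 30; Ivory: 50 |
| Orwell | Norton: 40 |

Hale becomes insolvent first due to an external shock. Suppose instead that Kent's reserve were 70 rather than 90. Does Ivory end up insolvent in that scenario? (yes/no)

With Kent's reserve at 70:
Round 1 — Hale becomes insolvent (initial).
  Ivory: +80 → 80 ≥ 30
Round 2 — Ivory becomes insolvent.
  Elm: +80 → 80 ≥ 30
  Kent: +65 → 65 < 70
  Norton: +30 → 30 < 120
Round 3 — Elm becomes insolvent.
No further insolvencies.

yes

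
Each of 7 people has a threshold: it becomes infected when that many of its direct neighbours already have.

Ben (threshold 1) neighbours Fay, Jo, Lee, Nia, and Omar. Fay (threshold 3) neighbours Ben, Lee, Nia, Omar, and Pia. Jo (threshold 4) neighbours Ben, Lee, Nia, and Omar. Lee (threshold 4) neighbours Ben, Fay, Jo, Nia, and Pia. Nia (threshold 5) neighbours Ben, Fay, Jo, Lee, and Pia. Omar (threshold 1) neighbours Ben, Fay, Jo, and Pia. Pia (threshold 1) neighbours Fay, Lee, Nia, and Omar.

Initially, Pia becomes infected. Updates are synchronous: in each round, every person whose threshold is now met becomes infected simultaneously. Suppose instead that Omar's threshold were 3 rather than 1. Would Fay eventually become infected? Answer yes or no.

With Omar's threshold at 3:
Round 1 — Pia becomes infected (initial).
Round 2 — no new infections; cascade stops.

no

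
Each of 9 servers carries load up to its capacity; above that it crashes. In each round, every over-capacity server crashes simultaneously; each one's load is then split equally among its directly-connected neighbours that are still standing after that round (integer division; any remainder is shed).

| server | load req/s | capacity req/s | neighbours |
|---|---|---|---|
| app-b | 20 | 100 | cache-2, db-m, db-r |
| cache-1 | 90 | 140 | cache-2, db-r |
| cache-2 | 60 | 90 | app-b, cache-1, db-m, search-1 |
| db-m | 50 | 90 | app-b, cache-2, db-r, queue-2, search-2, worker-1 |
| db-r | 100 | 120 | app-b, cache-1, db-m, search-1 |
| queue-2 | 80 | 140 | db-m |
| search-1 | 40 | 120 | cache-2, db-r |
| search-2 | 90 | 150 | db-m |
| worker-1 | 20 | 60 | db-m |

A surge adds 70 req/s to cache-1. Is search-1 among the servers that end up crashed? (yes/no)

Round 1 — cache-1 at 160 > 140. cache-1 crashes.
  cache-1 sheds 160 req/s to cache-2, db-r: 80 each.
    cache-2: 60+80 = 140 > 90
    db-r: 100+80 = 180 > 120
Round 2 — cache-2, db-r crash.
  cache-2 sheds 140 req/s to app-b, db-m, search-1: 46 each (2 lost).
    app-b: 20+46 = 66 ≤ 100
    db-m: 50+46 = 96 > 90
    search-1: 40+46 = 86 ≤ 120
  db-r sheds 180 req/s to app-b, db-m, search-1: 60 each.
    app-b: 66+60 = 126 > 100
    db-m: 96+60 = 156 > 90
    search-1: 86+60 = 146 > 120
Round 3 — app-b, db-m, search-1 crash.
  app-b sheds 126 req/s: no online neighbours, lost.
  db-m sheds 156 req/s to queue-2, search-2, worker-1: 52 each.
    queue-2: 80+52 = 132 ≤ 140
    search-2: 90+52 = 142 ≤ 150
    worker-1: 20+52 = 72 > 60
  search-1 sheds 146 req/s: no online neighbours, lost.
Round 4 — worker-1 crashes.
  worker-1 sheds 72 req/s: no online neighbours, lost.
No further crashes.

yes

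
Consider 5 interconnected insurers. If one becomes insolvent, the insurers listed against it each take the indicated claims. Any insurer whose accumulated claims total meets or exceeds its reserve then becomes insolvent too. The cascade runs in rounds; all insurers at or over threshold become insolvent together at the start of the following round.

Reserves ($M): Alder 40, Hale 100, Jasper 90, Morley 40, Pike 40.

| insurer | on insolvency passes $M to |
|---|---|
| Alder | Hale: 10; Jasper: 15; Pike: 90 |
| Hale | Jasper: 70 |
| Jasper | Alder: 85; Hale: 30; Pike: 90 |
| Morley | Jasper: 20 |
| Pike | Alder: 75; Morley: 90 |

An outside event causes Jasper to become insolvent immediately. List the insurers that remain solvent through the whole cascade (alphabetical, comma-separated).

Hale

Round 1 — Jasper becomes insolvent (initial).
  Alder: +85 → 85 ≥ 40
  Hale: +30 → 30 < 100
  Pike: +90 → 90 ≥ 40
Round 2 — Alder, Pike become insolvent.
  Hale: +10 → 40 < 100
  Morley: +90 → 90 ≥ 40
Round 3 — Morley becomes insolvent.
No further insolvencies.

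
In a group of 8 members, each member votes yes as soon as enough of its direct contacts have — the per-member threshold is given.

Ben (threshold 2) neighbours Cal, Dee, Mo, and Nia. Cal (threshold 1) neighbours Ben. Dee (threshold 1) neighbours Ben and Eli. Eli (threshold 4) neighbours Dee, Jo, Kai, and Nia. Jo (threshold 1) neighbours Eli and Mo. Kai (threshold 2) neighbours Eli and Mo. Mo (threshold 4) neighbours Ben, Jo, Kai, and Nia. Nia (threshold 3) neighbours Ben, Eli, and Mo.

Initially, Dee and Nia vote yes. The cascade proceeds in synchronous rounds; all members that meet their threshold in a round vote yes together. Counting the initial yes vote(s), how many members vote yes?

Round 1 — Dee, Nia vote yes (initial).
Round 2 — checking thresholds:
  Ben: 2 of 4 neighbours ≥ 2, votes yes.
  Eli: 2 of 4 neighbours < 4, holds.
  Mo: 1 of 4 neighbours < 4, holds.
Round 3 — checking thresholds:
  Cal: 1 of 1 neighbours ≥ 1, votes yes.
  Eli: 2 of 4 neighbours < 4, holds.
  Mo: 2 of 4 neighbours < 4, holds.
Round 4 — no new yes votes; cascade stops.

4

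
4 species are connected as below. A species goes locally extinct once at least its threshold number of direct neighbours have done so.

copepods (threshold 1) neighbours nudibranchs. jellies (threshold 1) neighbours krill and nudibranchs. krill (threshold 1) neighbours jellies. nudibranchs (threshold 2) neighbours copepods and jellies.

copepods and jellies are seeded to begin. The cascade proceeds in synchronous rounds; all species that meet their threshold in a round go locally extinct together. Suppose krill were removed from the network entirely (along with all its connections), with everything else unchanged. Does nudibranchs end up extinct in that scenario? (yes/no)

yes

With krill removed:
Round 1 — copepods, jellies go locally extinct (initial).
Round 2 — checking thresholds:
  nudibranchs: 2 of 2 neighbours ≥ 2, goes locally extinct.
Round 3 — no new extinctions; cascade stops.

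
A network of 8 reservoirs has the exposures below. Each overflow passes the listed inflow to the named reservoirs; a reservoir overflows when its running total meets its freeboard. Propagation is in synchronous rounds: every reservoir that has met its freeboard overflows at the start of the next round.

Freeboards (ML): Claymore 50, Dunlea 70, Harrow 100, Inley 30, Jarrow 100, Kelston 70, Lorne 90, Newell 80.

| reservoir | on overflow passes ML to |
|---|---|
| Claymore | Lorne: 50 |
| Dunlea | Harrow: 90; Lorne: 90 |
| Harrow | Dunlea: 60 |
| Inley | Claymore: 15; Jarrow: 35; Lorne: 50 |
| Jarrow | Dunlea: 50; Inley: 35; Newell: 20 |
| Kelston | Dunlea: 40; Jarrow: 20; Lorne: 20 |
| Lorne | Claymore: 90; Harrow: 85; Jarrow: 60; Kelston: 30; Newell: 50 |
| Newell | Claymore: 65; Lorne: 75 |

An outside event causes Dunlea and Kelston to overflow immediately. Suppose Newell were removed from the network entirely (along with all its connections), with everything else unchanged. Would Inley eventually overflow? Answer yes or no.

no

With Newell removed:
Round 1 — Dunlea, Kelston overflow (initial).
  Harrow: +90 → 90 < 100
  Jarrow: +20 → 20 < 100
  Lorne: +90+20 → 110 ≥ 90
Round 2 — Lorne overflows.
  Claymore: +90 → 90 ≥ 50
  Harrow: +85 → 175 ≥ 100
  Jarrow: +60 → 80 < 100
Round 3 — Claymore, Harrow overflow.
No further overflows.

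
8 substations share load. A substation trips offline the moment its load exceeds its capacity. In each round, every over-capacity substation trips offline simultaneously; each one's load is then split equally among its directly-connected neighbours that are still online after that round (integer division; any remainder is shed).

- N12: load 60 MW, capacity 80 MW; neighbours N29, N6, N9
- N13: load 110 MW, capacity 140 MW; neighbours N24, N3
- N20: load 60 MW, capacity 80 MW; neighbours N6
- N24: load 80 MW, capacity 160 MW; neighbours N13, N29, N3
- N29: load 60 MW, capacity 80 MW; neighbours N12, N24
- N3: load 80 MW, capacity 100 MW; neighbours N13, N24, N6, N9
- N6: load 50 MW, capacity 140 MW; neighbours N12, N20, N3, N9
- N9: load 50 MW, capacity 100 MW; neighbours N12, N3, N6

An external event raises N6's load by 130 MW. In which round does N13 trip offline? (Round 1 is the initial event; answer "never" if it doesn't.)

Round 1 — N6 at 180 > 140. N6 trips offline.
  N6 sheds 180 MW to N12, N20, N3, N9: 45 each.
    N12: 60+45 = 105 > 80
    N20: 60+45 = 105 > 80
    N3: 80+45 = 125 > 100
    N9: 50+45 = 95 ≤ 100
Round 2 — N12, N20, N3 trip offline.
  N12 sheds 105 MW to N29, N9: 52 each (1 lost).
    N29: 60+52 = 112 > 80
    N9: 95+52 = 147 > 100
  N20 sheds 105 MW: no online neighbours, lost.
  N3 sheds 125 MW to N13, N24, N9: 41 each (2 lost).
    N13: 110+41 = 151 > 140
    N24: 80+41 = 121 ≤ 160
    N9: 147+41 = 188 > 100
Round 3 — N13, N29, N9 trip offline.
  N13 sheds 151 MW to N24: 151 each.
    N24: 121+151 = 272 > 160
  N29 sheds 112 MW to N24: 112 each.
    N24: 272+112 = 384 > 160
  N9 sheds 188 MW: no online neighbours, lost.
Round 4 — N24 trips offline.
  N24 sheds 384 MW: no online neighbours, lost.
No further trips.

3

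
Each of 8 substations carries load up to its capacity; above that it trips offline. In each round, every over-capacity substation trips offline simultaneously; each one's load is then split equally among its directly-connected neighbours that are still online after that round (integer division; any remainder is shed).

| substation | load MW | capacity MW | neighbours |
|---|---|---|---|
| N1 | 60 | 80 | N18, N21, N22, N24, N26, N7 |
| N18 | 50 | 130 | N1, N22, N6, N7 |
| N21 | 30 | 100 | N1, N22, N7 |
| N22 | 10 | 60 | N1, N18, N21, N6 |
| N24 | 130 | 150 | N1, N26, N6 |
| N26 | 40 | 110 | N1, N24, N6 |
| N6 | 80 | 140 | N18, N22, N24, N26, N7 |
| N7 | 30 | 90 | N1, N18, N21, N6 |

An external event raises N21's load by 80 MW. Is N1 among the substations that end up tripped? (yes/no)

yes

Round 1 — N21 at 110 > 100. N21 trips offline.
  N21 sheds 110 MW to N1, N22, N7: 36 each (2 lost).
    N1: 60+36 = 96 > 80
    N22: 10+36 = 46 ≤ 60
    N7: 30+36 = 66 ≤ 90
Round 2 — N1 trips offline.
  N1 sheds 96 MW to N18, N22, N24, N26, N7: 19 each (1 lost).
    N18: 50+19 = 69 ≤ 130
    N22: 46+19 = 65 > 60
    N24: 130+19 = 149 ≤ 150
    N26: 40+19 = 59 ≤ 110
    N7: 66+19 = 85 ≤ 90
Round 3 — N22 trips offline.
  N22 sheds 65 MW to N18, N6: 32 each (1 lost).
    N18: 69+32 = 101 ≤ 130
    N6: 80+32 = 112 ≤ 140
No further trips.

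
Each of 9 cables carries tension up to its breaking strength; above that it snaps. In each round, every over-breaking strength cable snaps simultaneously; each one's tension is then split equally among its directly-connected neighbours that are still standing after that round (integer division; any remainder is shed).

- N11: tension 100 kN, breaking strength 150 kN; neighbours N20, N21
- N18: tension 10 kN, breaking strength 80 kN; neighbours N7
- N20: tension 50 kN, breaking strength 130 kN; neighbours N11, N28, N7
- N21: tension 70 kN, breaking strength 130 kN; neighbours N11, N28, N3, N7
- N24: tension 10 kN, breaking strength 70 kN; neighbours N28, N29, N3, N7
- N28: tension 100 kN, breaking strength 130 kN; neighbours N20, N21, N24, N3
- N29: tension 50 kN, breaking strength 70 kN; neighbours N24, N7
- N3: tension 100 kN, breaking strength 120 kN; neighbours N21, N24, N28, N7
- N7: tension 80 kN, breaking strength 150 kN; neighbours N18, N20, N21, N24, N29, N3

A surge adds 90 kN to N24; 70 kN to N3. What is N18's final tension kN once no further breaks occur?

66

Round 1 — N24 at 100 > 70; N3 at 170 > 120. N24, N3 snap.
  N24 sheds 100 kN to N28, N29, N7: 33 each (1 lost).
    N28: 100+33 = 133 > 130
    N29: 50+33 = 83 > 70
    N7: 80+33 = 113 ≤ 150
  N3 sheds 170 kN to N21, N28, N7: 56 each (2 lost).
    N21: 70+56 = 126 ≤ 130
    N28: 133+56 = 189 > 130
    N7: 113+56 = 169 > 150
Round 2 — N28, N29, N7 snap.
  N28 sheds 189 kN to N20, N21: 94 each (1 lost).
    N20: 50+94 = 144 > 130
    N21: 126+94 = 220 > 130
  N29 sheds 83 kN: no online neighbours, lost.
  N7 sheds 169 kN to N18, N20, N21: 56 each (1 lost).
    N18: 10+56 = 66 ≤ 80
    N20: 144+56 = 200 > 130
    N21: 220+56 = 276 > 130
Round 3 — N20, N21 snap.
  N20 sheds 200 kN to N11: 200 each.
    N11: 100+200 = 300 > 150
  N21 sheds 276 kN to N11: 276 each.
    N11: 300+276 = 576 > 150
Round 4 — N11 snaps.
  N11 sheds 576 kN: no online neighbours, lost.
No further breaks.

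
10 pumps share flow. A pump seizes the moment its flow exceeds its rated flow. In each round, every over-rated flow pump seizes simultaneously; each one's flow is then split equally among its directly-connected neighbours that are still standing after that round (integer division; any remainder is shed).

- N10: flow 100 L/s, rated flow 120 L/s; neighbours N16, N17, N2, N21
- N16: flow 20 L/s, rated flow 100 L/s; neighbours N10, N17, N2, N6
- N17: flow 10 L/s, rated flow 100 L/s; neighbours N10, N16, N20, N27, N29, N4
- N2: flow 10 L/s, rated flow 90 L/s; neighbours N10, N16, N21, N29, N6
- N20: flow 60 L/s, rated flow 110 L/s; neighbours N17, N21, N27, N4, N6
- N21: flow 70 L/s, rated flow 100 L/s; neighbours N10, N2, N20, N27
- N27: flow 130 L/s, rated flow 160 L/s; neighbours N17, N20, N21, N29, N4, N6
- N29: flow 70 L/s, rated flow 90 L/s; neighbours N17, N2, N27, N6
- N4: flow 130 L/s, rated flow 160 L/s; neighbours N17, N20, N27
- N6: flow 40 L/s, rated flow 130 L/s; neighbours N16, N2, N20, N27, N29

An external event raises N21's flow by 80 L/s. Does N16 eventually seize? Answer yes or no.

yes

Round 1 — N21 at 150 > 100. N21 seizes.
  N21 sheds 150 L/s to N10, N2, N20, N27: 37 each (2 lost).
    N10: 100+37 = 137 > 120
    N2: 10+37 = 47 ≤ 90
    N20: 60+37 = 97 ≤ 110
    N27: 130+37 = 167 > 160
Round 2 — N10, N27 seize.
  N10 sheds 137 L/s to N16, N17, N2: 45 each (2 lost).
    N16: 20+45 = 65 ≤ 100
    N17: 10+45 = 55 ≤ 100
    N2: 47+45 = 92 > 90
  N27 sheds 167 L/s to N17, N20, N29, N4, N6: 33 each (2 lost).
    N17: 55+33 = 88 ≤ 100
    N20: 97+33 = 130 > 110
    N29: 70+33 = 103 > 90
    N4: 130+33 = 163 > 160
    N6: 40+33 = 73 ≤ 130
Round 3 — N2, N20, N29, N4 seize.
  N2 sheds 92 L/s to N16, N6: 46 each.
    N16: 65+46 = 111 > 100
    N6: 73+46 = 119 ≤ 130
  N20 sheds 130 L/s to N17, N6: 65 each.
    N17: 88+65 = 153 > 100
    N6: 119+65 = 184 > 130
  N29 sheds 103 L/s to N17, N6: 51 each (1 lost).
    N17: 153+51 = 204 > 100
    N6: 184+51 = 235 > 130
  N4 sheds 163 L/s to N17: 163 each.
    N17: 204+163 = 367 > 100
Round 4 — N16, N17, N6 seize.
  N16 sheds 111 L/s: no online neighbours, lost.
  N17 sheds 367 L/s: no online neighbours, lost.
  N6 sheds 235 L/s: no online neighbours, lost.
No further seizures.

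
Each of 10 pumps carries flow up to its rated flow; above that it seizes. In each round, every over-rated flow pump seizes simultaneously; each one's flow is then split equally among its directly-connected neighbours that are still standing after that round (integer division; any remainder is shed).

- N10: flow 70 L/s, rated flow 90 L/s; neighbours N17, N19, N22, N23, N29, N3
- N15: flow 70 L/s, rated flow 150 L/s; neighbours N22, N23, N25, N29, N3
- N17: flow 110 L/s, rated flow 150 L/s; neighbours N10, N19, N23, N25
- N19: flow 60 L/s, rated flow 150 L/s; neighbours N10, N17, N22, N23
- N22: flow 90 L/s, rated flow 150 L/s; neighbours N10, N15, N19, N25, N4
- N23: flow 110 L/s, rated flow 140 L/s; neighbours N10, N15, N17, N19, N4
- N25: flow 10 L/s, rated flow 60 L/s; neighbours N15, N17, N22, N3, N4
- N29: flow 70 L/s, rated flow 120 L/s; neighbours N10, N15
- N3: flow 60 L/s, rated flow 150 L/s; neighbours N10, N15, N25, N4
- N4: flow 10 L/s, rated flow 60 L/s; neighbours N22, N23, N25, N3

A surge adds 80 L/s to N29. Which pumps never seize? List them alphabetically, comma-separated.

N15, N17, N19, N22, N23, N25, N3, N4

Round 1 — N29 at 150 > 120. N29 seizes.
  N29 sheds 150 L/s to N10, N15: 75 each.
    N10: 70+75 = 145 > 90
    N15: 70+75 = 145 ≤ 150
Round 2 — N10 seizes.
  N10 sheds 145 L/s to N17, N19, N22, N23, N3: 29 each.
    N17: 110+29 = 139 ≤ 150
    N19: 60+29 = 89 ≤ 150
    N22: 90+29 = 119 ≤ 150
    N23: 110+29 = 139 ≤ 140
    N3: 60+29 = 89 ≤ 150
No further seizures.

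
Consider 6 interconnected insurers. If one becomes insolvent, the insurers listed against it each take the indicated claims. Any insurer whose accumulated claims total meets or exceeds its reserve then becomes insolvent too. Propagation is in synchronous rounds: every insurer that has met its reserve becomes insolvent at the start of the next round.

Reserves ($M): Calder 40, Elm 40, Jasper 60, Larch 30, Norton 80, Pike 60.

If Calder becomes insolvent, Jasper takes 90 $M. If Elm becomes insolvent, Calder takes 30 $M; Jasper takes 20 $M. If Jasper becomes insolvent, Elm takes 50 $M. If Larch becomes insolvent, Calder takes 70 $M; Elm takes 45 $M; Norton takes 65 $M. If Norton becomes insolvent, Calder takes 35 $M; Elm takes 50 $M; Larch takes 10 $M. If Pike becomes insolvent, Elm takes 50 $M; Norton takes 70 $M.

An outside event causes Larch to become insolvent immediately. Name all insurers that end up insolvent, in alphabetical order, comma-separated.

Calder, Elm, Jasper, Larch

Round 1 — Larch becomes insolvent (initial).
  Calder: +70 → 70 ≥ 40
  Elm: +45 → 45 ≥ 40
  Norton: +65 → 65 < 80
Round 2 — Calder, Elm become insolvent.
  Jasper: +90+20 → 110 ≥ 60
Round 3 — Jasper becomes insolvent.
No further insolvencies.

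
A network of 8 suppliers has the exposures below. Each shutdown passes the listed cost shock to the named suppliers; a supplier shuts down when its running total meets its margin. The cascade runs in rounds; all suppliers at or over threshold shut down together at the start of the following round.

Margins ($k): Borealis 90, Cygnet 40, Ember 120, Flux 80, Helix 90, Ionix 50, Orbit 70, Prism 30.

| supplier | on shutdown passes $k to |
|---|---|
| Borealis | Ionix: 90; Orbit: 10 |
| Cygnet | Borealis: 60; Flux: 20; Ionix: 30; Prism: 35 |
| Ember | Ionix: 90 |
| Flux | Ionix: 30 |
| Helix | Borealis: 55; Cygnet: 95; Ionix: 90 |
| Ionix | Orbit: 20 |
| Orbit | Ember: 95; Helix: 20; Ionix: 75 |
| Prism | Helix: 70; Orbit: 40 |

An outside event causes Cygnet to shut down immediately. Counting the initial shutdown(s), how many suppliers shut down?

2

Round 1 — Cygnet shuts down (initial).
  Borealis: +60 → 60 < 90
  Flux: +20 → 20 < 80
  Ionix: +30 → 30 < 50
  Prism: +35 → 35 ≥ 30
Round 2 — Prism shuts down.
  Helix: +70 → 70 < 90
  Orbit: +40 → 40 < 70
No further shutdowns.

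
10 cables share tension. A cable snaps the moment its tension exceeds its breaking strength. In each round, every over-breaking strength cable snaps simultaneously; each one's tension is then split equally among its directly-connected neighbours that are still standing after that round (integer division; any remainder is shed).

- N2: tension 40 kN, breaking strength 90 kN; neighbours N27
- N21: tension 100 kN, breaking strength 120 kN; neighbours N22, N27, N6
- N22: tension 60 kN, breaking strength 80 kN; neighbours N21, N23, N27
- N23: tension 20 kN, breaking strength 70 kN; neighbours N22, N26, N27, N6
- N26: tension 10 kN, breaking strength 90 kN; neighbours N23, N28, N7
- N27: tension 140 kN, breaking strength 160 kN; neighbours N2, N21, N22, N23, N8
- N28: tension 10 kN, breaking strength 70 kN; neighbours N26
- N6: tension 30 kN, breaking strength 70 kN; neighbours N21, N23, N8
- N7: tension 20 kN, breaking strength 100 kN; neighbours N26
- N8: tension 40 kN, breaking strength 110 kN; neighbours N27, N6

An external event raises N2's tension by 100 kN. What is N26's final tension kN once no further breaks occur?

Round 1 — N2 at 140 > 90. N2 snaps.
  N2 sheds 140 kN to N27: 140 each.
    N27: 140+140 = 280 > 160
Round 2 — N27 snaps.
  N27 sheds 280 kN to N21, N22, N23, N8: 70 each.
    N21: 100+70 = 170 > 120
    N22: 60+70 = 130 > 80
    N23: 20+70 = 90 > 70
    N8: 40+70 = 110 ≤ 110
Round 3 — N21, N22, N23 snap.
  N21 sheds 170 kN to N6: 170 each.
    N6: 30+170 = 200 > 70
  N22 sheds 130 kN: no online neighbours, lost.
  N23 sheds 90 kN to N26, N6: 45 each.
    N26: 10+45 = 55 ≤ 90
    N6: 200+45 = 245 > 70
Round 4 — N6 snaps.
  N6 sheds 245 kN to N8: 245 each.
    N8: 110+245 = 355 > 110
Round 5 — N8 snaps.
  N8 sheds 355 kN: no online neighbours, lost.
No further breaks.

55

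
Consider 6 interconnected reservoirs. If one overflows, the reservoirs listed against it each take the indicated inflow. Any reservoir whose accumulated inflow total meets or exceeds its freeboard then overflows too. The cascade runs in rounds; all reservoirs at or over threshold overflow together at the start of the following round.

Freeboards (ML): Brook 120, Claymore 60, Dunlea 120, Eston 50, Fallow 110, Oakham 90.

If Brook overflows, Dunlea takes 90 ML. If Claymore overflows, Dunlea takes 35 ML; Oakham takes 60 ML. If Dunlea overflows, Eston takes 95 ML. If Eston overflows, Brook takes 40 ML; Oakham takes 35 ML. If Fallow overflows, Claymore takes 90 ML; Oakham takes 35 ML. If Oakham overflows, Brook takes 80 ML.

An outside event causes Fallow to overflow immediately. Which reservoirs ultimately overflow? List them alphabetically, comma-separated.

Round 1 — Fallow overflows (initial).
  Claymore: +90 → 90 ≥ 60
  Oakham: +35 → 35 < 90
Round 2 — Claymore overflows.
  Dunlea: +35 → 35 < 120
  Oakham: +60 → 95 ≥ 90
Round 3 — Oakham overflows.
  Brook: +80 → 80 < 120
No further overflows.

Claymore, Fallow, Oakham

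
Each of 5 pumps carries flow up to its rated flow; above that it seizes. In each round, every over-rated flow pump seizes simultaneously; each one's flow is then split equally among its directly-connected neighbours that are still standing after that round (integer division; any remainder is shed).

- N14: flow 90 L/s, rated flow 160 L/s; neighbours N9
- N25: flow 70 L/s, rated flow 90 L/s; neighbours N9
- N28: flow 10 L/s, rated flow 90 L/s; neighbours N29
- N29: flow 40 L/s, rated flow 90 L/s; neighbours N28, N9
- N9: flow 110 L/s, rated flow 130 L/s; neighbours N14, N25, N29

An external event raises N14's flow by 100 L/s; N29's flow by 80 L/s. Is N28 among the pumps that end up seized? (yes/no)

Round 1 — N14 at 190 > 160; N29 at 120 > 90. N14, N29 seize.
  N14 sheds 190 L/s to N9: 190 each.
    N9: 110+190 = 300 > 130
  N29 sheds 120 L/s to N28, N9: 60 each.
    N28: 10+60 = 70 ≤ 90
    N9: 300+60 = 360 > 130
Round 2 — N9 seizes.
  N9 sheds 360 L/s to N25: 360 each.
    N25: 70+360 = 430 > 90
Round 3 — N25 seizes.
  N25 sheds 430 L/s: no online neighbours, lost.
No further seizures.

no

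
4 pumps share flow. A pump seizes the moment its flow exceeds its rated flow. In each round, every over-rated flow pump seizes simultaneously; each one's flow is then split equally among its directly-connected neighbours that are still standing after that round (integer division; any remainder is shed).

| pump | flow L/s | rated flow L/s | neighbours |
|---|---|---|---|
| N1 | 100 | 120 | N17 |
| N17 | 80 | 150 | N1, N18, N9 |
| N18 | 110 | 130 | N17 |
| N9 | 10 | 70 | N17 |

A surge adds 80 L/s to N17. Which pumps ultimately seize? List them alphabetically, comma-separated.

N1, N17, N18

Round 1 — N17 at 160 > 150. N17 seizes.
  N17 sheds 160 L/s to N1, N18, N9: 53 each (1 lost).
    N1: 100+53 = 153 > 120
    N18: 110+53 = 163 > 130
    N9: 10+53 = 63 ≤ 70
Round 2 — N1, N18 seize.
  N1 sheds 153 L/s: no online neighbours, lost.
  N18 sheds 163 L/s: no online neighbours, lost.
No further seizures.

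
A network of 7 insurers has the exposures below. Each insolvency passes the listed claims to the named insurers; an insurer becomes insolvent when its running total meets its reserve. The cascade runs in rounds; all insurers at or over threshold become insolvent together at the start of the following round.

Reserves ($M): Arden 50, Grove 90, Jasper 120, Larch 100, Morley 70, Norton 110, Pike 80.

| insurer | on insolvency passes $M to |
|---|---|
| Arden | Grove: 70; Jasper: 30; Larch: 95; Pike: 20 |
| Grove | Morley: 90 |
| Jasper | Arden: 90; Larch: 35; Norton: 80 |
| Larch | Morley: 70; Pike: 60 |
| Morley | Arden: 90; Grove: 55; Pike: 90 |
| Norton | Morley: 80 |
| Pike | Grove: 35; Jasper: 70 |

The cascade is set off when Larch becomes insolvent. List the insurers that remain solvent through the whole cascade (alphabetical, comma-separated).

Round 1 — Larch becomes insolvent (initial).
  Morley: +70 → 70 ≥ 70
  Pike: +60 → 60 < 80
Round 2 — Morley becomes insolvent.
  Arden: +90 → 90 ≥ 50
  Grove: +55 → 55 < 90
  Pike: +90 → 150 ≥ 80
Round 3 — Arden, Pike become insolvent.
  Grove: +70+35 → 160 ≥ 90
  Jasper: +30+70 → 100 < 120
Round 4 — Grove becomes insolvent.
No further insolvencies.

Jasper, Norton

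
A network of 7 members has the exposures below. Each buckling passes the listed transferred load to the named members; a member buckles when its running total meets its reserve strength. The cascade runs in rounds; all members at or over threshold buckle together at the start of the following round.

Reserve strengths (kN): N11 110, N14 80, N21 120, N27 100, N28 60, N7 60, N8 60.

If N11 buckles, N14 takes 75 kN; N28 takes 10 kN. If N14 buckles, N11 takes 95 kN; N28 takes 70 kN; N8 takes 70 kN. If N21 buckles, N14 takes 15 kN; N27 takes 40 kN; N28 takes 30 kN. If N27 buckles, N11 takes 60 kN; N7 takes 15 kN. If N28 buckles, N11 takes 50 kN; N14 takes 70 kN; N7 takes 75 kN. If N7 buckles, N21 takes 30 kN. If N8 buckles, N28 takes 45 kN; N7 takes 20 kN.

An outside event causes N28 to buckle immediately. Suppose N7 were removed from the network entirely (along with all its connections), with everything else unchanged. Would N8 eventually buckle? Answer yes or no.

no

With N7 removed:
Round 1 — N28 buckles (initial).
  N11: +50 → 50 < 110
  N14: +70 → 70 < 80
No further bucklings.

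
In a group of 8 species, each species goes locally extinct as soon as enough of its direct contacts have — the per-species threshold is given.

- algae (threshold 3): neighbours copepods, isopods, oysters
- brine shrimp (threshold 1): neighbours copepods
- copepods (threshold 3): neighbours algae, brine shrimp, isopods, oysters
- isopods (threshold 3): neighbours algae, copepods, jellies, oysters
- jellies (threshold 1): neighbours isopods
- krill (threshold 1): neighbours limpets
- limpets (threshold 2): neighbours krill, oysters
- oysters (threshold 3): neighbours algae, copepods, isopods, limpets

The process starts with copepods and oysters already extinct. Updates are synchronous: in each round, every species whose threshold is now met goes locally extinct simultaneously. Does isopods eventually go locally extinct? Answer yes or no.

no

Round 1 — copepods, oysters go locally extinct (initial).
Round 2 — checking thresholds:
  algae: 2 of 3 neighbours < 3, holds.
  brine shrimp: 1 of 1 neighbours ≥ 1, goes locally extinct.
  isopods: 2 of 4 neighbours < 3, holds.
  limpets: 1 of 2 neighbours < 2, holds.
Round 3 — no new extinctions; cascade stops.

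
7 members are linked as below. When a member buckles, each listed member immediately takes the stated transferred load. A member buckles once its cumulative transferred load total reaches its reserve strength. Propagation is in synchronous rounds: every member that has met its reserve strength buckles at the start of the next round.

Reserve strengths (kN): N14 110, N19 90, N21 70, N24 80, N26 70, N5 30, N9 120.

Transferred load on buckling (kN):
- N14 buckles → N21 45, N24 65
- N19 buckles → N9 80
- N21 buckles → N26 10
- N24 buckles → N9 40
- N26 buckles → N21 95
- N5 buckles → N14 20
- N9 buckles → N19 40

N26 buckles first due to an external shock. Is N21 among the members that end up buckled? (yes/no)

Round 1 — N26 buckles (initial).
  N21: +95 → 95 ≥ 70
Round 2 — N21 buckles.
No further bucklings.

yes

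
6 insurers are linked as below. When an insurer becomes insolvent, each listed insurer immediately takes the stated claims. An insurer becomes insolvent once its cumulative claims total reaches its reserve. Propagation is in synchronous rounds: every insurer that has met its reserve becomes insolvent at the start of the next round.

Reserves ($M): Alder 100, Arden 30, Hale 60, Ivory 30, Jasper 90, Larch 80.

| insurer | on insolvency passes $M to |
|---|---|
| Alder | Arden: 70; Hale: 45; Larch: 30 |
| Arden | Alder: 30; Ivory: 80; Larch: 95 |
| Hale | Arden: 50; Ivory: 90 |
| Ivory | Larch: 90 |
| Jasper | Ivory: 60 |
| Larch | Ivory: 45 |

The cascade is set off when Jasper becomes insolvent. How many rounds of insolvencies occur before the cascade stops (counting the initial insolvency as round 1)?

Round 1 — Jasper becomes insolvent (initial).
  Ivory: +60 → 60 ≥ 30
Round 2 — Ivory becomes insolvent.
  Larch: +90 → 90 ≥ 80
Round 3 — Larch becomes insolvent.
No further insolvencies.

3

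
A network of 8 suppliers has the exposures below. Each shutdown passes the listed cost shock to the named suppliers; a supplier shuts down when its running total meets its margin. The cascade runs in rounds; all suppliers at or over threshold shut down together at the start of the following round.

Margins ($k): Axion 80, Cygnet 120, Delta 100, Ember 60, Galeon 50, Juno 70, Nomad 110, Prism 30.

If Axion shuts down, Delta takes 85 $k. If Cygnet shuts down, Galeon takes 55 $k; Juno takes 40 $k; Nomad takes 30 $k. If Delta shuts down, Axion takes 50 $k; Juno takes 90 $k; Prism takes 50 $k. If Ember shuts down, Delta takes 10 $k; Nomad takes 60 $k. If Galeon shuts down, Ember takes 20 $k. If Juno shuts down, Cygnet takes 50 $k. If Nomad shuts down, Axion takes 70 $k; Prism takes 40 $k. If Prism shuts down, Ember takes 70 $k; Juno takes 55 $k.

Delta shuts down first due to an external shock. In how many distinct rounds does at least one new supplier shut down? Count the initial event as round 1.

3

Round 1 — Delta shuts down (initial).
  Axion: +50 → 50 < 80
  Juno: +90 → 90 ≥ 70
  Prism: +50 → 50 ≥ 30
Round 2 — Juno, Prism shut down.
  Cygnet: +50 → 50 < 120
  Ember: +70 → 70 ≥ 60
Round 3 — Ember shuts down.
  Nomad: +60 → 60 < 110
No further shutdowns.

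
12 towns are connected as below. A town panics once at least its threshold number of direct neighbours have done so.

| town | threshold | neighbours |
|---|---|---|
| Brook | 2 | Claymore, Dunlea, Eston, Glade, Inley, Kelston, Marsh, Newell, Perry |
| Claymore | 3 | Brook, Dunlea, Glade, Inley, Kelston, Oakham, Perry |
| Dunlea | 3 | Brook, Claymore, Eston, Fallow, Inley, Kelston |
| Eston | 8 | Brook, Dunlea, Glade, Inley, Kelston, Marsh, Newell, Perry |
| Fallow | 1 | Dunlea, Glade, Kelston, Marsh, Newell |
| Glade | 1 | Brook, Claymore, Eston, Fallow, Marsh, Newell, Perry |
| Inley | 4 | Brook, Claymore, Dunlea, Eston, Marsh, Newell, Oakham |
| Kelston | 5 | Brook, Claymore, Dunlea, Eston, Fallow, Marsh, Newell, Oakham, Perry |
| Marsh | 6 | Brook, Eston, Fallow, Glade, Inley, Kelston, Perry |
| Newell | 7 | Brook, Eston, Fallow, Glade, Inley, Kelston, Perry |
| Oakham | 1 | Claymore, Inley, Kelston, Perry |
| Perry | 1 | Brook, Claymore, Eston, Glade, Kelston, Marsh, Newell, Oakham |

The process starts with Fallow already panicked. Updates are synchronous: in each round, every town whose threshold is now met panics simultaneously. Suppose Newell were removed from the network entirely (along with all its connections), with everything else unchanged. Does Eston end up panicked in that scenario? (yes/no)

With Newell removed:
Round 1 — Fallow panics (initial).
Round 2 — checking thresholds:
  Dunlea: 1 of 6 neighbours < 3, holds.
  Glade: 1 of 6 neighbours ≥ 1, panics.
  Kelston: 1 of 8 neighbours < 5, holds.
  Marsh: 1 of 7 neighbours < 6, holds.
Round 3 — checking thresholds:
  Brook: 1 of 8 neighbours < 2, holds.
  Claymore: 1 of 7 neighbours < 3, holds.
  Dunlea: 1 of 6 neighbours < 3, holds.
  Eston: 1 of 7 neighbours < 8, holds.
  Kelston: 1 of 8 neighbours < 5, holds.
  Marsh: 2 of 7 neighbours < 6, holds.
  Perry: 1 of 7 neighbours ≥ 1, panics.
Round 4 — checking thresholds:
  Brook: 2 of 8 neighbours ≥ 2, panics.
  Claymore: 2 of 7 neighbours < 3, holds.
  Dunlea: 1 of 6 neighbours < 3, holds.
  Eston: 2 of 7 neighbours < 8, holds.
  Kelston: 2 of 8 neighbours < 5, holds.
  Marsh: 3 of 7 neighbours < 6, holds.
  Oakham: 1 of 4 neighbours ≥ 1, panics.
Round 5 — checking thresholds:
  Claymore: 4 of 7 neighbours ≥ 3, panics.
  Dunlea: 2 of 6 neighbours < 3, holds.
  Eston: 3 of 7 neighbours < 8, holds.
  Inley: 2 of 6 neighbours < 4, holds.
  Kelston: 4 of 8 neighbours < 5, holds.
  Marsh: 4 of 7 neighbours < 6, holds.
Round 6 — checking thresholds:
  Dunlea: 3 of 6 neighbours ≥ 3, panics.
  Eston: 3 of 7 neighbours < 8, holds.
  Inley: 3 of 6 neighbours < 4, holds.
  Kelston: 5 of 8 neighbours ≥ 5, panics.
  Marsh: 4 of 7 neighbours < 6, holds.
Round 7 — checking thresholds:
  Eston: 5 of 7 neighbours < 8, holds.
  Inley: 4 of 6 neighbours ≥ 4, panics.
  Marsh: 5 of 7 neighbours < 6, holds.
Round 8 — checking thresholds:
  Eston: 6 of 7 neighbours < 8, holds.
  Marsh: 6 of 7 neighbours ≥ 6, panics.
Round 9 — no new panics; cascade stops.

no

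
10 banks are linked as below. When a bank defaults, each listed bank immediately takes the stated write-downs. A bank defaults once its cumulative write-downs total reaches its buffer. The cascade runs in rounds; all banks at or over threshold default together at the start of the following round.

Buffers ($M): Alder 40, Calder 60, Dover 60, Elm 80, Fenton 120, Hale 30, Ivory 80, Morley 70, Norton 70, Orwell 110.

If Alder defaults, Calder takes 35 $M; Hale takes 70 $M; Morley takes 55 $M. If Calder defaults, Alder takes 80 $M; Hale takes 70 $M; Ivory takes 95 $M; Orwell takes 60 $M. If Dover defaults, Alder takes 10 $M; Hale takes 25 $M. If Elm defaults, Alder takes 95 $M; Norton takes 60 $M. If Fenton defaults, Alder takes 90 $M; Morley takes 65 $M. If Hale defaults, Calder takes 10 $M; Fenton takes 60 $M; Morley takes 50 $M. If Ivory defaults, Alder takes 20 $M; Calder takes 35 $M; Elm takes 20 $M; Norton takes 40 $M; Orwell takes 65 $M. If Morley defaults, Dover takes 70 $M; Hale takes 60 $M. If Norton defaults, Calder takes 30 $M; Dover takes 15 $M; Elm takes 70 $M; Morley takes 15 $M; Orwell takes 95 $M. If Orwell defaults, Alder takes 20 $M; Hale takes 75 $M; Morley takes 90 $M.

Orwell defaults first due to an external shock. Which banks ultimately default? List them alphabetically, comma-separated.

Round 1 — Orwell defaults (initial).
  Alder: +20 → 20 < 40
  Hale: +75 → 75 ≥ 30
  Morley: +90 → 90 ≥ 70
Round 2 — Hale, Morley default.
  Calder: +10 → 10 < 60
  Dover: +70 → 70 ≥ 60
  Fenton: +60 → 60 < 120
Round 3 — Dover defaults.
  Alder: +10 → 30 < 40
No further defaults.

Dover, Hale, Morley, Orwell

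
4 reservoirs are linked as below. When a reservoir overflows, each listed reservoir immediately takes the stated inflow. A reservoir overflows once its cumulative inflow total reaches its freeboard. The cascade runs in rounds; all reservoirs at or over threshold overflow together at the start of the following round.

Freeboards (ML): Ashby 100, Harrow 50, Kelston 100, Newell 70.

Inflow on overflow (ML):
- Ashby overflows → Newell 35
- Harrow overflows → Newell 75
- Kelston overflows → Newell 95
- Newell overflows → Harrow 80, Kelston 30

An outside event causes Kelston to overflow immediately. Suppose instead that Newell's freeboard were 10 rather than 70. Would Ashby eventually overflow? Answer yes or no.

no

With Newell's freeboard at 10:
Round 1 — Kelston overflows (initial).
  Newell: +95 → 95 ≥ 10
Round 2 — Newell overflows.
  Harrow: +80 → 80 ≥ 50
Round 3 — Harrow overflows.
No further overflows.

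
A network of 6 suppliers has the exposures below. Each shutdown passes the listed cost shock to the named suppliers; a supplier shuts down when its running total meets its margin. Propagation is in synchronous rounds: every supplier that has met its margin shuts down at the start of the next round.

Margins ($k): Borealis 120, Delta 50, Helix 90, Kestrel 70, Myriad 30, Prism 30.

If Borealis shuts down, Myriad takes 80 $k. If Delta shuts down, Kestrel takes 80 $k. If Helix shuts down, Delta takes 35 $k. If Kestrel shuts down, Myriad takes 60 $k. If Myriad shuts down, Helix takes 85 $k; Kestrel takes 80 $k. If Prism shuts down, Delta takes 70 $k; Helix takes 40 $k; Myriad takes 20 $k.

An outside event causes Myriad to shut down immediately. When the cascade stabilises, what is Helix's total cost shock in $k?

85

Round 1 — Myriad shuts down (initial).
  Helix: +85 → 85 < 90
  Kestrel: +80 → 80 ≥ 70
Round 2 — Kestrel shuts down.
No further shutdowns.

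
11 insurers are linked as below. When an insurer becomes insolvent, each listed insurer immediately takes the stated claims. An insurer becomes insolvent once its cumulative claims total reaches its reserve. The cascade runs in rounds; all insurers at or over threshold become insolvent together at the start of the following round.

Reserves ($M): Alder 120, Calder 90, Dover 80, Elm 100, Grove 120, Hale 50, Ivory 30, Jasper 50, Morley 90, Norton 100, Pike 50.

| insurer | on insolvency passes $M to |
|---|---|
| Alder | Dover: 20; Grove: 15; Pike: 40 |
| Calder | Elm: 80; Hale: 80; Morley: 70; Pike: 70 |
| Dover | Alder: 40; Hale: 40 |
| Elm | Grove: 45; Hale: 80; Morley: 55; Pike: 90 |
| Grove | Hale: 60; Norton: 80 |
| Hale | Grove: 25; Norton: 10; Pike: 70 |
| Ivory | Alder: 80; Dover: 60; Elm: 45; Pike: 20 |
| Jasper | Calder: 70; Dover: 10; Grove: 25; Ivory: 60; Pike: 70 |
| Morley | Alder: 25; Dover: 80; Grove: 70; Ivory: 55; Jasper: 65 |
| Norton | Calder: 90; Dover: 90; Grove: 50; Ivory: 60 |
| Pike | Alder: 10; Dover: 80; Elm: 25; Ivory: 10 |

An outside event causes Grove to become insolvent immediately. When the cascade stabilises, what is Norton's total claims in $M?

90

Round 1 — Grove becomes insolvent (initial).
  Hale: +60 → 60 ≥ 50
  Norton: +80 → 80 < 100
Round 2 — Hale becomes insolvent.
  Norton: +10 → 90 < 100
  Pike: +70 → 70 ≥ 50
Round 3 — Pike becomes insolvent.
  Alder: +10 → 10 < 120
  Dover: +80 → 80 ≥ 80
  Elm: +25 → 25 < 100
  Ivory: +10 → 10 < 30
Round 4 — Dover becomes insolvent.
  Alder: +40 → 50 < 120
No further insolvencies.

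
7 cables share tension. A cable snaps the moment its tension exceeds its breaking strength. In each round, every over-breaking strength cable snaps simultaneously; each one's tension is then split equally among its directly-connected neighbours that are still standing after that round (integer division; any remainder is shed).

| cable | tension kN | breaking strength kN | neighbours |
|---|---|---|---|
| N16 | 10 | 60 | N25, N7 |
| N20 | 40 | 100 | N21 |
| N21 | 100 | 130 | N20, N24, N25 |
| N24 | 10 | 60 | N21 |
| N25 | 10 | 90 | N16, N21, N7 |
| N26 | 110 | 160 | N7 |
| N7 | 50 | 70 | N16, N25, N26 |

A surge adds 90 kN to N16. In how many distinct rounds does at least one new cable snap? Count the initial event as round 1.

Round 1 — N16 at 100 > 60. N16 snaps.
  N16 sheds 100 kN to N25, N7: 50 each.
    N25: 10+50 = 60 ≤ 90
    N7: 50+50 = 100 > 70
Round 2 — N7 snaps.
  N7 sheds 100 kN to N25, N26: 50 each.
    N25: 60+50 = 110 > 90
    N26: 110+50 = 160 ≤ 160
Round 3 — N25 snaps.
  N25 sheds 110 kN to N21: 110 each.
    N21: 100+110 = 210 > 130
Round 4 — N21 snaps.
  N21 sheds 210 kN to N20, N24: 105 each.
    N20: 40+105 = 145 > 100
    N24: 10+105 = 115 > 60
Round 5 — N20, N24 snap.
  N20 sheds 145 kN: no online neighbours, lost.
  N24 sheds 115 kN: no online neighbours, lost.
No further breaks.

5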